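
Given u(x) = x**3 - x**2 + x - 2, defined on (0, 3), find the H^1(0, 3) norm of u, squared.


||u||_{H^1}^2 = 28149/70

The H^1 norm (squared) on an interval (0, L) is
  ||u||_{H^1}^2 = ∫_0^L u(x)^2 dx + ∫_0^L u'(x)^2 dx.
Compute u'(x) = 3*x**2 - 2*x + 1.
Then u(x)^2 = x**6 - 2*x**5 + 3*x**4 - 6*x**3 + 5*x**2 - 4*x + 4 and u'(x)^2 = 9*x**4 - 12*x**3 + 10*x**2 - 4*x + 1.
Integrate each monomial from 0 to 3 using ∫_0^3 c·x^n dx = c·3^(n+1)/(n+1):
  ∫_0^3 u(x)^2 dx = ∫_0^3 (x^6 - 2*x^5 + 3*x^4 - 6*x^3 + 5*x^2 - 4*x + 4) dx. Term by term:
    ∫_0^3 x^6 dx = 2187/7;  ∫_0^3 -2*x^5 dx = -243;  ∫_0^3 3*x^4 dx = 729/5;
    ∫_0^3 -6*x^3 dx = -243/2;  ∫_0^3 5*x^2 dx = 45;  ∫_0^3 -4*x dx = -18;
    ∫_0^3 4 dx = 12.
  Sum: 2187/7 − 243 + 729/5 − 243/2 + 45 − 18 + 12 = 9291/70.
  ∫_0^3 u'(x)^2 dx = ∫_0^3 (9*x^4 - 12*x^3 + 10*x^2 - 4*x + 1) dx. Term by term:
    ∫_0^3 9*x^4 dx = 2187/5;  ∫_0^3 -12*x^3 dx = -243;  ∫_0^3 10*x^2 dx = 90;
    ∫_0^3 -4*x dx = -18;  ∫_0^3 1 dx = 3.
  Sum: 2187/5 − 243 + 90 − 18 + 3 = 1347/5.
Adding: ||u||_{H^1}^2 = 9291/70 + 1347/5 = 28149/70.


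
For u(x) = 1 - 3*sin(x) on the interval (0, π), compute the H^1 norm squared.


||u||_{H^1(0,π)}^2 = -12 + 10*π

u'(x) = -3*cos(x).
Expand u² and (u')² and integrate term by term on (0, π), using: for integers n ≥ 1, ∫_0^π sin²(nx) dx = ∫_0^π cos²(nx) dx = π/2; for n ≠ n', ∫_0^π sin(nx)sin(n'x) dx = ∫_0^π cos(nx)cos(n'x) dx = 0; and by product-to-sum, ∫_0^π sin(nx)cos(n'x) dx = ½∫_0^π [sin((n+n')x) + sin((n−n')x)] dx, which is 0 when n+n' is even and 2n/(n²−n'²) when n+n' is odd (it need not vanish on (0, π)). For the constant mode: ∫_0^π 1 dx = π, ∫_0^π cos(nx) dx = 0, ∫_0^π sin(nx) dx = (1−(−1)^n)/n.
  u² squared terms: (1)²·∫1 dx = 1·π = π;  (-3)²·∫sin(x)² dx = 9·π/2 = 9*π/2.
  u² cross terms: 2·(1)·(-3)·∫1·sin(x) dx = -6·(2) = -12.
  So ∫_0^π u² dx = π + 9*π/2 − 12 = -12 + 11*π/2.
  (u')² squared terms: (-3)²·∫cos(x)² dx = 9·π/2 = 9*π/2.
  So ∫_0^π (u')² dx = 9*π/2.
||u||_{H^1}^2 = (-12 + 11*π/2) + (9*π/2) = -12 + 10*π.


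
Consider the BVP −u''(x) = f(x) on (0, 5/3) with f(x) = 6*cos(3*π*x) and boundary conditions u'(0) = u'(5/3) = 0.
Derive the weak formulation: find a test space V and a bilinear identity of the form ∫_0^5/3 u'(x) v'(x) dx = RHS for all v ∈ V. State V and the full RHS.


V = H^1(0, 5/3) (no boundary constraint on v; u is determined up to an additive constant); weak form: ∫_0^5/3 u'v' dx = ∫_0^5/3 (6*cos(3*π*x)) v dx for all v ∈ V.

Multiply both sides by a test function v and integrate from 0 to 5/3:
  ∫_0^5/3 −u''(x) v(x) dx = ∫_0^5/3 f(x) v(x) dx.
Integrate the LHS by parts once:
  ∫_0^5/3 −u'' v dx = −[u'(x) v(x)]_0^5/3 + ∫_0^5/3 u'(x) v'(x) dx.
Thus ∫_0^5/3 u'(x) v'(x) dx = ∫_0^5/3 f(x) v(x) dx + [u'(x) v(x)]_0^5/3.
Choose V so that boundary terms are either known or forced to vanish.
u has homogeneous Neumann: u'(0) = u'(5/3) = 0. So [u' v]_0^5/3 = 0·v(5/3) − 0·v(0) = 0 for any v; take V = H^1(0, 5/3).
Weak formulation: find u (satisfying any essential BC) such that ∫_0^5/3 u'(x) v'(x) dx = ∫_0^5/3 f v dx for all v ∈ V (homogeneous Neumann, so boundary terms vanish).
Substituting f(x) = 6*cos(3*π*x), the right-hand side is ∫_0^5/3 (6*cos(3*π*x)) v dx.
Compatibility check (pure Neumann): taking v ≡ 1 ∈ V gives 0 = ∫_0^5/3 f dx + (0) − (0), i.e. ∫_0^5/3 f dx must equal u'(0) − u'(5/3) = 0. Indeed ∫_0^5/3 (6*cos(3*π*x)) dx = 0, so the data are compatible. The solution is then unique only up to an additive constant (fix it e.g. by requiring ∫_0^5/3 u dx = 0).


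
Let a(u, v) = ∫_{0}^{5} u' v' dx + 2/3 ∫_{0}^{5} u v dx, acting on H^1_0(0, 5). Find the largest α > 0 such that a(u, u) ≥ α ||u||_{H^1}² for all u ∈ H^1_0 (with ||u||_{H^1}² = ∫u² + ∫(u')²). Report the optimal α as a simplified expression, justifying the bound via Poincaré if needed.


α = (π^2 + 50/3)/(π^2 + 25)

Coercivity of a(·,·) on H^1_0(0, 5) means a(u, u) ≥ α ||u||_{H^1}² for every u ∈ H^1_0.
The interval has length L = 5, and Poincaré/coercivity depend only on L. Here a(u, u) = ∫(u')² + (2/3)·∫u².
Here 0 < c = 2/3 < 1. The condition a(u,u) ≥ α||u||_{H^1}² reads (1−α)∫(u')² ≥ (α−c)∫u². Any admissible α is ≤ 1 (rapidly oscillating u have ∫u²/∫(u')² → 0), and α = 1 would force 0 ≥ (1−c)∫u², impossible since c < 1; so 1−α > 0. By the sharp Poincaré inequality on H^1_0 of an interval of length L, ∫(u')² ≥ (π/L)²∫u² with equality for the first sine mode sin(π(x−x₀)/L) (x₀ the left endpoint), so the inequality holds for all u iff (1−α)(π/L)² ≥ α − c, i.e. α ≤ ((π/L)² + c)/((π/L)² + 1) = (1 + c(L/π)²)/(1 + (L/π)²). With (π/L)² = π^2/25 and c = 2/3, the largest admissible constant is α = ((π/L)² + c)/((π/L)² + 1).
Simplifying, α = (π^2 + 50/3)/(π^2 + 25).


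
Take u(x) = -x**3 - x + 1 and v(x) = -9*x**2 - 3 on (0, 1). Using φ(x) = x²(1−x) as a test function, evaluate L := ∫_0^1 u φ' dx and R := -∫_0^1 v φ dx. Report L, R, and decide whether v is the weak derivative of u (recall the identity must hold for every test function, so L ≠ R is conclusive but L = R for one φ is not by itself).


LHS = 11/60, RHS = 11/20. No, v is not the weak derivative of u.

u(x) = -x**3 - x + 1, classical derivative u'(x) = -3*x**2 - 1.
φ(x) = x²(1−x), so φ'(x) = x*(2 - 3*x).
Note φ(0) = φ(1) = 0, so the boundary term u·φ vanishes.
LHS = ∫_0^1 u(x) φ'(x) dx = ∫_0^1 (3*x^5 - 2*x^4 + 3*x^3 - 5*x^2 + 2*x) dx. Term by term:
  ∫_0^1 3*x^5 dx = 1/2;  ∫_0^1 -2*x^4 dx = -2/5;  ∫_0^1 3*x^3 dx = 3/4;
  ∫_0^1 -5*x^2 dx = -5/3;  ∫_0^1 2*x dx = 1.
Sum: 1/2 − 2/5 + 3/4 − 5/3 + 1 = 11/60.
So LHS = 11/60.
∫_0^1 v(x) φ(x) dx = ∫_0^1 (9*x^5 - 9*x^4 + 3*x^3 - 3*x^2) dx. Term by term:
  ∫_0^1 9*x^5 dx = 3/2;  ∫_0^1 -9*x^4 dx = -9/5;  ∫_0^1 3*x^3 dx = 3/4;
  ∫_0^1 -3*x^2 dx = -1.
Sum: 3/2 − 9/5 + 3/4 − 1 = -11/20.
So RHS = -∫_0^1 v(x) φ(x) dx = 11/20.
LHS − RHS = -11/30 ≠ 0, so the identity fails.
(For a valid weak derivative the identity must hold for EVERY test function, in particular this one. The failure shows v is NOT the weak derivative of u.)
Correct weak derivative would be u'(x) = -3*x**2 - 1.


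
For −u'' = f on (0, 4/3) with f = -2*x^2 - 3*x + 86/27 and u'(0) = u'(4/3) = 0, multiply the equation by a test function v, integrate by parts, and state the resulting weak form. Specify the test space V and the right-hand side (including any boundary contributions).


V = H^1(0, 4/3) (no boundary constraint on v; u is determined up to an additive constant); weak form: ∫_0^4/3 u'v' dx = ∫_0^4/3 (-2*x^2 - 3*x + 86/27) v dx for all v ∈ V.

Multiply both sides by a test function v and integrate from 0 to 4/3:
  ∫_0^4/3 −u''(x) v(x) dx = ∫_0^4/3 f(x) v(x) dx.
Integrate the LHS by parts once:
  ∫_0^4/3 −u'' v dx = −[u'(x) v(x)]_0^4/3 + ∫_0^4/3 u'(x) v'(x) dx.
Thus ∫_0^4/3 u'(x) v'(x) dx = ∫_0^4/3 f(x) v(x) dx + [u'(x) v(x)]_0^4/3.
Choose V so that boundary terms are either known or forced to vanish.
u has homogeneous Neumann: u'(0) = u'(4/3) = 0. So [u' v]_0^4/3 = 0·v(4/3) − 0·v(0) = 0 for any v; take V = H^1(0, 4/3).
Weak formulation: find u (satisfying any essential BC) such that ∫_0^4/3 u'(x) v'(x) dx = ∫_0^4/3 f v dx for all v ∈ V (homogeneous Neumann, so boundary terms vanish).
Substituting f(x) = -2*x^2 - 3*x + 86/27, the right-hand side is ∫_0^4/3 (-2*x^2 - 3*x + 86/27) v dx.
Compatibility check (pure Neumann): taking v ≡ 1 ∈ V gives 0 = ∫_0^4/3 f dx + (0) − (0), i.e. ∫_0^4/3 f dx must equal u'(0) − u'(4/3) = 0. Indeed ∫_0^4/3 (-2*x^2 - 3*x + 86/27) dx = 0, so the data are compatible. The solution is then unique only up to an additive constant (fix it e.g. by requiring ∫_0^4/3 u dx = 0).


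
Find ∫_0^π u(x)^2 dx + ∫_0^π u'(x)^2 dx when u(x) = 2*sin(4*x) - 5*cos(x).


||u||_{H^1(0,π)}^2 = -64/3 + 59*π

u'(x) = 5*sin(x) + 8*cos(4*x).
Expand u² and (u')² and integrate term by term on (0, π), using: for integers n ≥ 1, ∫_0^π sin²(nx) dx = ∫_0^π cos²(nx) dx = π/2; for n ≠ n', ∫_0^π sin(nx)sin(n'x) dx = ∫_0^π cos(nx)cos(n'x) dx = 0; and by product-to-sum, ∫_0^π sin(nx)cos(n'x) dx = ½∫_0^π [sin((n+n')x) + sin((n−n')x)] dx, which is 0 when n+n' is even and 2n/(n²−n'²) when n+n' is odd (it need not vanish on (0, π)).
  u² squared terms: (-5)²·∫cos(x)² dx = 25·π/2 = 25*π/2;  (2)²·∫sin(4x)² dx = 4·π/2 = 2*π.
  u² cross terms: 2·(-5)·(2)·∫cos(x)·sin(4x) dx = -20·(8/15) = -32/3.
  So ∫_0^π u² dx = 25*π/2 + 2*π − 32/3 = -32/3 + 29*π/2.
  (u')² squared terms: (5)²·∫sin(x)² dx = 25·π/2 = 25*π/2;  (8)²·∫cos(4x)² dx = 64·π/2 = 32*π.
  (u')² cross terms: 2·(5)·(8)·∫sin(x)·cos(4x) dx = 80·(-2/15) = -32/3.
  So ∫_0^π (u')² dx = 25*π/2 + 32*π − 32/3 = -32/3 + 89*π/2.
||u||_{H^1}^2 = (-32/3 + 29*π/2) + (-32/3 + 89*π/2) = -64/3 + 59*π.


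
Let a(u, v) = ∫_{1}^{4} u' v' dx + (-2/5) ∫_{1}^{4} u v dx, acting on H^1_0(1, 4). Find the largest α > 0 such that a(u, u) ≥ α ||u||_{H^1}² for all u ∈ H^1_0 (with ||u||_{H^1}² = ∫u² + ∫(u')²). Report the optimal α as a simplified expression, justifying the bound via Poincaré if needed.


α = (-18/5 + π^2)/(9 + π^2)

Coercivity of a(·,·) on H^1_0(1, 4) means a(u, u) ≥ α ||u||_{H^1}² for every u ∈ H^1_0.
The interval has length L = 3, and Poincaré/coercivity depend only on L. Here a(u, u) = ∫(u')² + (-2/5)·∫u².
Here c = -2/5 < 0 with |c| < (π/L)² = π^2/9, so coercivity still holds. The condition a(u,u) ≥ α||u||_{H^1}² reads (1−α)∫(u')² ≥ (α−c)∫u². Any admissible α is ≤ 1 (rapidly oscillating u have ∫u²/∫(u')² → 0), and α = 1 would force 0 ≥ (1−c)∫u², impossible since c < 1; so 1−α > 0. By the sharp Poincaré inequality on H^1_0 of an interval of length L, ∫(u')² ≥ (π/L)²∫u² with equality for the first sine mode sin(π(x−x₀)/L) (x₀ the left endpoint), so the inequality holds for all u iff (1−α)(π/L)² ≥ α − c, i.e. α ≤ ((π/L)² + c)/((π/L)² + 1) = (1 + c(L/π)²)/(1 + (L/π)²). (Direct route, valid since c ≤ 0: Poincaré gives c∫u² ≥ c(L/π)²∫(u')², so a(u,u) ≥ (1 + c(L/π)²)∫(u')², while ||u||_{H^1}² ≤ (1 + (L/π)²)∫(u')²; dividing yields the same α.) With (π/L)² = π^2/9 and c = -2/5, the largest admissible constant is α = ((π/L)² + c)/((π/L)² + 1).
Simplifying, α = (-18/5 + π^2)/(9 + π^2).


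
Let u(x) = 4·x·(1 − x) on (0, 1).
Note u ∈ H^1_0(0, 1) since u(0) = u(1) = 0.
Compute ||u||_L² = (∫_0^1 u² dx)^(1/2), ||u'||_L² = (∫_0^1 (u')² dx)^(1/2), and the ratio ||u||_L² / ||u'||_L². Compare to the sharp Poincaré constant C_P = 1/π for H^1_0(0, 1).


||u||_L² / ||u'||_L² = sqrt(10)/10 < C_P = 1/π.

u(x) = 4·x·(1 − x), so u'(x) = 4 - 8*x.
u(x) = 4·x·(1 − x) vanishes at x = 0 and x = 1, so u ∈ H^1_0(0, 1). Differentiate via the product rule and integrate the resulting polynomials term by term.
  ∫_0^1 u² dx = ∫_0^1 (16*x^4 - 32*x^3 + 16*x^2) dx. Term by term:
    ∫_0^1 16*x^4 dx = 16/5;  ∫_0^1 -32*x^3 dx = -8;  ∫_0^1 16*x^2 dx = 16/3.
  Sum: 16/5 − 8 + 16/3 = 8/15.
  ∫_0^1 (u')² dx = ∫_0^1 (64*x^2 - 64*x + 16) dx. Term by term:
    ∫_0^1 64*x^2 dx = 64/3;  ∫_0^1 -64*x dx = -32;  ∫_0^1 16 dx = 16.
  Sum: 64/3 − 32 + 16 = 16/3.
∫_0^1 u² dx = 8/15, so ||u||_L² = 2*sqrt(30)/15.
∫_0^1 (u')² dx = 16/3, so ||u'||_L² = 4*sqrt(3)/3.
Ratio ||u||_L² / ||u'||_L² = sqrt(10)/10.
Sharp Poincaré constant on H^1_0(0, 1) is C_P = L/π = 1/π, achieved by sin(π·x).
A polynomial bump cannot attain the sharp Poincaré constant (only the first sine eigenfunction does), so the ratio is strictly less than C_P, consistent with ||u||_L² ≤ C_P ||u'||_L².


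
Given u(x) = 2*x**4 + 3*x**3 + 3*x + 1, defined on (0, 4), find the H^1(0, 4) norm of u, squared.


||u||_{H^1}^2 = 163218056/315

The H^1 norm (squared) on an interval (0, L) is
  ||u||_{H^1}^2 = ∫_0^L u(x)^2 dx + ∫_0^L u'(x)^2 dx.
Compute u'(x) = 8*x**3 + 9*x**2 + 3.
Then u(x)^2 = 4*x**8 + 12*x**7 + 9*x**6 + 12*x**5 + 22*x**4 + 6*x**3 + 9*x**2 + 6*x + 1 and u'(x)^2 = 64*x**6 + 144*x**5 + 81*x**4 + 48*x**3 + 54*x**2 + 9.
Integrate each monomial from 0 to 4 using ∫_0^4 c·x^n dx = c·4^(n+1)/(n+1):
  ∫_0^4 u(x)^2 dx = ∫_0^4 (4*x^8 + 12*x^7 + 9*x^6 + 12*x^5 + 22*x^4 + 6*x^3 + 9*x^2 + 6*x + 1) dx. Term by term:
    ∫_0^4 4*x^8 dx = 1048576/9;  ∫_0^4 12*x^7 dx = 98304;  ∫_0^4 9*x^6 dx = 147456/7;
    ∫_0^4 12*x^5 dx = 8192;  ∫_0^4 22*x^4 dx = 22528/5;  ∫_0^4 6*x^3 dx = 384;
    ∫_0^4 9*x^2 dx = 192;  ∫_0^4 6*x dx = 48;  ∫_0^4 1 dx = 4.
  Sum: 1048576/9 + 98304 + 147456/7 + 8192 + 22528/5 + 384 + 192 + 48 + 4 = 78499004/315.
  ∫_0^4 u'(x)^2 dx = ∫_0^4 (64*x^6 + 144*x^5 + 81*x^4 + 48*x^3 + 54*x^2 + 9) dx. Term by term:
    ∫_0^4 64*x^6 dx = 1048576/7;  ∫_0^4 144*x^5 dx = 98304;  ∫_0^4 81*x^4 dx = 82944/5;
    ∫_0^4 48*x^3 dx = 3072;  ∫_0^4 54*x^2 dx = 1152;  ∫_0^4 9 dx = 36.
  Sum: 1048576/7 + 98304 + 82944/5 + 3072 + 1152 + 36 = 9413228/35.
Adding: ||u||_{H^1}^2 = 78499004/315 + 9413228/35 = 163218056/315.


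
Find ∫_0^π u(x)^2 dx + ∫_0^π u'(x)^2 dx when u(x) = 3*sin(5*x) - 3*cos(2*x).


||u||_{H^1(0,π)}^2 = -300/7 + 279*π/2

u'(x) = 6*sin(2*x) + 15*cos(5*x).
Expand u² and (u')² and integrate term by term on (0, π), using: for integers n ≥ 1, ∫_0^π sin²(nx) dx = ∫_0^π cos²(nx) dx = π/2; for n ≠ n', ∫_0^π sin(nx)sin(n'x) dx = ∫_0^π cos(nx)cos(n'x) dx = 0; and by product-to-sum, ∫_0^π sin(nx)cos(n'x) dx = ½∫_0^π [sin((n+n')x) + sin((n−n')x)] dx, which is 0 when n+n' is even and 2n/(n²−n'²) when n+n' is odd (it need not vanish on (0, π)).
  u² squared terms: (-3)²·∫cos(2x)² dx = 9·π/2 = 9*π/2;  (3)²·∫sin(5x)² dx = 9·π/2 = 9*π/2.
  u² cross terms: 2·(-3)·(3)·∫cos(2x)·sin(5x) dx = -18·(10/21) = -60/7.
  So ∫_0^π u² dx = 9*π/2 + 9*π/2 − 60/7 = -60/7 + 9*π.
  (u')² squared terms: (6)²·∫sin(2x)² dx = 36·π/2 = 18*π;  (15)²·∫cos(5x)² dx = 225·π/2 = 225*π/2.
  (u')² cross terms: 2·(6)·(15)·∫sin(2x)·cos(5x) dx = 180·(-4/21) = -240/7.
  So ∫_0^π (u')² dx = 18*π + 225*π/2 − 240/7 = -240/7 + 261*π/2.
||u||_{H^1}^2 = (-60/7 + 9*π) + (-240/7 + 261*π/2) = -300/7 + 279*π/2.


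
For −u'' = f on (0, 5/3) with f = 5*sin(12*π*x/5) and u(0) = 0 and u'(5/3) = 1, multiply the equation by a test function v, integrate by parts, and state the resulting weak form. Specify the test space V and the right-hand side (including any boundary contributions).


V = {v ∈ H^1(0, 5/3) : v(0) = 0} (test functions vanish at x = 0 where u is specified); weak form: ∫_0^5/3 u'v' dx = ∫_0^5/3 (5*sin(12*π*x/5)) v dx + v(5/3) for all v ∈ V.

Multiply both sides by a test function v and integrate from 0 to 5/3:
  ∫_0^5/3 −u''(x) v(x) dx = ∫_0^5/3 f(x) v(x) dx.
Integrate the LHS by parts once:
  ∫_0^5/3 −u'' v dx = −[u'(x) v(x)]_0^5/3 + ∫_0^5/3 u'(x) v'(x) dx.
Thus ∫_0^5/3 u'(x) v'(x) dx = ∫_0^5/3 f(x) v(x) dx + [u'(x) v(x)]_0^5/3.
Choose V so that boundary terms are either known or forced to vanish.
Mixed BC: u(0) = 0 (Dirichlet) and u'(5/3) = 1 (Neumann). Define V = {v ∈ H^1(0, 5/3) : v(0) = 0}. Then [u' v]_0^5/3 = u'(5/3)·v(5/3) − u'(0)·0 = v(5/3).
Weak formulation: find u (satisfying any essential BC) such that ∫_0^5/3 u'(x) v'(x) dx = ∫_0^5/3 f v dx + v(5/3) for all v ∈ V (Dirichlet at 0 absorbed into V; Neumann datum at x = 5/3 contributes the boundary term).
Substituting f(x) = 5*sin(12*π*x/5), the right-hand side is ∫_0^5/3 (5*sin(12*π*x/5)) v dx + v(5/3).


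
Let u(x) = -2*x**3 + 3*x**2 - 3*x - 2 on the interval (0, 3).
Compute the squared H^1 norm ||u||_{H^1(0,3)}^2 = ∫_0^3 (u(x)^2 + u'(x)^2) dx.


||u||_{H^1}^2 = 101739/70

The H^1 norm (squared) on an interval (0, L) is
  ||u||_{H^1}^2 = ∫_0^L u(x)^2 dx + ∫_0^L u'(x)^2 dx.
Compute u'(x) = -6*x**2 + 6*x - 3.
Then u(x)^2 = 4*x**6 - 12*x**5 + 21*x**4 - 10*x**3 - 3*x**2 + 12*x + 4 and u'(x)^2 = 36*x**4 - 72*x**3 + 72*x**2 - 36*x + 9.
Integrate each monomial from 0 to 3 using ∫_0^3 c·x^n dx = c·3^(n+1)/(n+1):
  ∫_0^3 u(x)^2 dx = ∫_0^3 (4*x^6 - 12*x^5 + 21*x^4 - 10*x^3 - 3*x^2 + 12*x + 4) dx. Term by term:
    ∫_0^3 4*x^6 dx = 8748/7;  ∫_0^3 -12*x^5 dx = -1458;  ∫_0^3 21*x^4 dx = 5103/5;
    ∫_0^3 -10*x^3 dx = -405/2;  ∫_0^3 -3*x^2 dx = -27;  ∫_0^3 12*x dx = 54;
    ∫_0^3 4 dx = 12.
  Sum: 8748/7 − 1458 + 5103/5 − 405/2 − 27 + 54 + 12 = 45417/70.
  ∫_0^3 u'(x)^2 dx = ∫_0^3 (36*x^4 - 72*x^3 + 72*x^2 - 36*x + 9) dx. Term by term:
    ∫_0^3 36*x^4 dx = 8748/5;  ∫_0^3 -72*x^3 dx = -1458;  ∫_0^3 72*x^2 dx = 648;
    ∫_0^3 -36*x dx = -162;  ∫_0^3 9 dx = 27.
  Sum: 8748/5 − 1458 + 648 − 162 + 27 = 4023/5.
Adding: ||u||_{H^1}^2 = 45417/70 + 4023/5 = 101739/70.


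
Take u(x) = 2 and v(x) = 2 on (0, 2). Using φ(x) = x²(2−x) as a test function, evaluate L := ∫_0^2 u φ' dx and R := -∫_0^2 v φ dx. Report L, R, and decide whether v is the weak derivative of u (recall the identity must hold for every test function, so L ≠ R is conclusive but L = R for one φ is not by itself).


LHS = 0, RHS = -8/3. No, v is not the weak derivative of u.

u(x) = 2, classical derivative u'(x) = 0.
φ(x) = x²(2−x), so φ'(x) = x*(4 - 3*x).
Note φ(0) = φ(2) = 0, so the boundary term u·φ vanishes.
LHS = ∫_0^2 u(x) φ'(x) dx = ∫_0^2 (-6*x^2 + 8*x) dx. Term by term:
  ∫_0^2 -6*x^2 dx = -16;  ∫_0^2 8*x dx = 16.
Sum: -16 + 16 = 0.
So LHS = 0.
∫_0^2 v(x) φ(x) dx = ∫_0^2 (-2*x^3 + 4*x^2) dx. Term by term:
  ∫_0^2 -2*x^3 dx = -8;  ∫_0^2 4*x^2 dx = 32/3.
Sum: -8 + 32/3 = 8/3.
So RHS = -∫_0^2 v(x) φ(x) dx = -8/3.
LHS − RHS = 8/3 ≠ 0, so the identity fails.
(For a valid weak derivative the identity must hold for EVERY test function, in particular this one. The failure shows v is NOT the weak derivative of u.)
Correct weak derivative would be u'(x) = 0.


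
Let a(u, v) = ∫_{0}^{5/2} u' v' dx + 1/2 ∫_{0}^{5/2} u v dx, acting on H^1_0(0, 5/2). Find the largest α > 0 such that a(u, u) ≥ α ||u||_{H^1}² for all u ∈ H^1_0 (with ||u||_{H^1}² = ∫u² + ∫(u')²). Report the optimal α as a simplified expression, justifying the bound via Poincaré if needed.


α = (25 + 8*π^2)/(2*(25 + 4*π^2))

Coercivity of a(·,·) on H^1_0(0, 5/2) means a(u, u) ≥ α ||u||_{H^1}² for every u ∈ H^1_0.
The interval has length L = 5/2, and Poincaré/coercivity depend only on L. Here a(u, u) = ∫(u')² + (1/2)·∫u².
Here 0 < c = 1/2 < 1. The condition a(u,u) ≥ α||u||_{H^1}² reads (1−α)∫(u')² ≥ (α−c)∫u². Any admissible α is ≤ 1 (rapidly oscillating u have ∫u²/∫(u')² → 0), and α = 1 would force 0 ≥ (1−c)∫u², impossible since c < 1; so 1−α > 0. By the sharp Poincaré inequality on H^1_0 of an interval of length L, ∫(u')² ≥ (π/L)²∫u² with equality for the first sine mode sin(π(x−x₀)/L) (x₀ the left endpoint), so the inequality holds for all u iff (1−α)(π/L)² ≥ α − c, i.e. α ≤ ((π/L)² + c)/((π/L)² + 1) = (1 + c(L/π)²)/(1 + (L/π)²). With (π/L)² = 4*π^2/25 and c = 1/2, the largest admissible constant is α = ((π/L)² + c)/((π/L)² + 1).
Simplifying, α = (25 + 8*π^2)/(2*(25 + 4*π^2)).


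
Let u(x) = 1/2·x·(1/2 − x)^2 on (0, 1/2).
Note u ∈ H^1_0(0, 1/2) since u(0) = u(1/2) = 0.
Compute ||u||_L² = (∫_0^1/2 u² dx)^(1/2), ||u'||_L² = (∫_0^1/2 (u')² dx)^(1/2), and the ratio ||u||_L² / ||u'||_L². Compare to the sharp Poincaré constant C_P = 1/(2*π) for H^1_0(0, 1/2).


||u||_L² / ||u'||_L² = sqrt(14)/28 < C_P = 1/(2*π).

u(x) = 1/2·x·(1/2 − x)^2, so u'(x) = (2*x - 1)*(6*x - 1)/8.
u(x) = 1/2·x·(1/2 − x)^2 vanishes at x = 0 and x = 1/2, so u ∈ H^1_0(0, 1/2). Differentiate via the product rule and integrate the resulting polynomials term by term.
  ∫_0^1/2 u² dx = ∫_0^1/2 (x^6/4 - x^5/2 + 3*x^4/8 - x^3/8 + x^2/64) dx. Term by term:
    ∫_0^1/2 x^6/4 dx = 1/3584;  ∫_0^1/2 -x^5/2 dx = -1/768;  ∫_0^1/2 3*x^4/8 dx = 3/1280;
    ∫_0^1/2 -x^3/8 dx = -1/512;  ∫_0^1/2 x^2/64 dx = 1/1536.
  Sum: 1/3584 − 1/768 + 3/1280 − 1/512 + 1/1536 = 1/53760.
  ∫_0^1/2 (u')² dx = ∫_0^1/2 (9*x^4/4 - 3*x^3 + 11*x^2/8 - x/4 + 1/64) dx. Term by term:
    ∫_0^1/2 9*x^4/4 dx = 9/640;  ∫_0^1/2 -3*x^3 dx = -3/64;  ∫_0^1/2 11*x^2/8 dx = 11/192;
    ∫_0^1/2 -x/4 dx = -1/32;  ∫_0^1/2 1/64 dx = 1/128.
  Sum: 9/640 − 3/64 + 11/192 − 1/32 + 1/128 = 1/960.
∫_0^1/2 u² dx = 1/53760, so ||u||_L² = sqrt(210)/3360.
∫_0^1/2 (u')² dx = 1/960, so ||u'||_L² = sqrt(15)/120.
Ratio ||u||_L² / ||u'||_L² = sqrt(14)/28.
Sharp Poincaré constant on H^1_0(0, 1/2) is C_P = L/π = 1/(2*π), achieved by sin(2*π·x).
A polynomial bump cannot attain the sharp Poincaré constant (only the first sine eigenfunction does), so the ratio is strictly less than C_P, consistent with ||u||_L² ≤ C_P ||u'||_L².


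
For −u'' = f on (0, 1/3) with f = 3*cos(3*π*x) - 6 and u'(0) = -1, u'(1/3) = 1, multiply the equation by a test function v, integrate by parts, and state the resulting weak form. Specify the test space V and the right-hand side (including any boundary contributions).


V = H^1(0, 1/3) (v unrestricted at boundary; u is determined up to an additive constant); weak form: ∫_0^1/3 u'v' dx = ∫_0^1/3 (3*cos(3*π*x) - 6) v dx + v(1/3) + v(0) for all v ∈ V.

Multiply both sides by a test function v and integrate from 0 to 1/3:
  ∫_0^1/3 −u''(x) v(x) dx = ∫_0^1/3 f(x) v(x) dx.
Integrate the LHS by parts once:
  ∫_0^1/3 −u'' v dx = −[u'(x) v(x)]_0^1/3 + ∫_0^1/3 u'(x) v'(x) dx.
Thus ∫_0^1/3 u'(x) v'(x) dx = ∫_0^1/3 f(x) v(x) dx + [u'(x) v(x)]_0^1/3.
Choose V so that boundary terms are either known or forced to vanish.
u has inhomogeneous Neumann u'(0) = -1, u'(1/3) = 1. [u' v]_0^1/3 = (1)·v(1/3) − (-1)·v(0) = v(1/3) + v(0). Take V = H^1(0, 1/3); boundary term becomes part of RHS.
Weak formulation: find u (satisfying any essential BC) such that ∫_0^1/3 u'(x) v'(x) dx = ∫_0^1/3 f v dx + v(1/3) + v(0) for all v ∈ V (Neumann data are natural BCs: they enter the RHS as boundary terms).
Substituting f(x) = 3*cos(3*π*x) - 6, the right-hand side is ∫_0^1/3 (3*cos(3*π*x) - 6) v dx + v(1/3) + v(0).
Compatibility check (pure Neumann): taking v ≡ 1 ∈ V gives 0 = ∫_0^1/3 f dx + (1) − (-1), i.e. ∫_0^1/3 f dx must equal u'(0) − u'(1/3) = -2. Indeed ∫_0^1/3 (3*cos(3*π*x) - 6) dx = -2, so the data are compatible. The solution is then unique only up to an additive constant (fix it e.g. by requiring ∫_0^1/3 u dx = 0).


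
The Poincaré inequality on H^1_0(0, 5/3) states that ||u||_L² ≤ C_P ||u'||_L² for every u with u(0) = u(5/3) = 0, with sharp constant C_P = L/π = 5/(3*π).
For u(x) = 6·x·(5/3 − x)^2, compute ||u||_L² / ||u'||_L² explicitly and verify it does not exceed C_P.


||u||_L² / ||u'||_L² = 5*sqrt(14)/42 < C_P = 5/(3*π).

u(x) = 6·x·(5/3 − x)^2, so u'(x) = 2*(x - 5/3)*(9*x - 5).
u(x) = 6·x·(5/3 − x)^2 vanishes at x = 0 and x = 5/3, so u ∈ H^1_0(0, 5/3). Differentiate via the product rule and integrate the resulting polynomials term by term.
  ∫_0^5/3 u² dx = ∫_0^5/3 (36*x^6 - 240*x^5 + 600*x^4 - 2000*x^3/3 + 2500*x^2/9) dx. Term by term:
    ∫_0^5/3 36*x^6 dx = 312500/1701;  ∫_0^5/3 -240*x^5 dx = -625000/729;  ∫_0^5/3 600*x^4 dx = 125000/81;
    ∫_0^5/3 -2000*x^3/3 dx = -312500/243;  ∫_0^5/3 2500*x^2/9 dx = 312500/729.
  Sum: 312500/1701 − 625000/729 + 125000/81 − 312500/243 + 312500/729 = 62500/5103.
  ∫_0^5/3 (u')² dx = ∫_0^5/3 (324*x^4 - 1440*x^3 + 2200*x^2 - 4000*x/3 + 2500/9) dx. Term by term:
    ∫_0^5/3 324*x^4 dx = 2500/3;  ∫_0^5/3 -1440*x^3 dx = -25000/9;  ∫_0^5/3 2200*x^2 dx = 275000/81;
    ∫_0^5/3 -4000*x/3 dx = -50000/27;  ∫_0^5/3 2500/9 dx = 12500/27.
  Sum: 2500/3 − 25000/9 + 275000/81 − 50000/27 + 12500/27 = 5000/81.
∫_0^5/3 u² dx = 62500/5103, so ||u||_L² = 250*sqrt(7)/189.
∫_0^5/3 (u')² dx = 5000/81, so ||u'||_L² = 50*sqrt(2)/9.
Ratio ||u||_L² / ||u'||_L² = 5*sqrt(14)/42.
Sharp Poincaré constant on H^1_0(0, 5/3) is C_P = L/π = 5/(3*π), achieved by sin(3*π/5·x).
A polynomial bump cannot attain the sharp Poincaré constant (only the first sine eigenfunction does), so the ratio is strictly less than C_P, consistent with ||u||_L² ≤ C_P ||u'||_L².


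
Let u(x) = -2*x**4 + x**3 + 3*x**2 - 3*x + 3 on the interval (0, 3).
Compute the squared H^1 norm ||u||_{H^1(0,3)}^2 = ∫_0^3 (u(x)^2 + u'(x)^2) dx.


||u||_{H^1}^2 = 1077273/70

The H^1 norm (squared) on an interval (0, L) is
  ||u||_{H^1}^2 = ∫_0^L u(x)^2 dx + ∫_0^L u'(x)^2 dx.
Compute u'(x) = -8*x**3 + 3*x**2 + 6*x - 3.
Then u(x)^2 = 4*x**8 - 4*x**7 - 11*x**6 + 18*x**5 - 9*x**4 - 12*x**3 + 27*x**2 - 18*x + 9 and u'(x)^2 = 64*x**6 - 48*x**5 - 87*x**4 + 84*x**3 + 18*x**2 - 36*x + 9.
Integrate each monomial from 0 to 3 using ∫_0^3 c·x^n dx = c·3^(n+1)/(n+1):
  ∫_0^3 u(x)^2 dx = ∫_0^3 (4*x^8 - 4*x^7 - 11*x^6 + 18*x^5 - 9*x^4 - 12*x^3 + 27*x^2 - 18*x + 9) dx. Term by term:
    ∫_0^3 4*x^8 dx = 8748;  ∫_0^3 -4*x^7 dx = -6561/2;  ∫_0^3 -11*x^6 dx = -24057/7;
    ∫_0^3 18*x^5 dx = 2187;  ∫_0^3 -9*x^4 dx = -2187/5;  ∫_0^3 -12*x^3 dx = -243;
    ∫_0^3 27*x^2 dx = 243;  ∫_0^3 -18*x dx = -81;  ∫_0^3 9 dx = 27.
  Sum: 8748 − 6561/2 − 24057/7 + 2187 − 2187/5 − 243 + 243 − 81 + 27 = 260847/70.
  ∫_0^3 u'(x)^2 dx = ∫_0^3 (64*x^6 - 48*x^5 - 87*x^4 + 84*x^3 + 18*x^2 - 36*x + 9) dx. Term by term:
    ∫_0^3 64*x^6 dx = 139968/7;  ∫_0^3 -48*x^5 dx = -5832;  ∫_0^3 -87*x^4 dx = -21141/5;
    ∫_0^3 84*x^3 dx = 1701;  ∫_0^3 18*x^2 dx = 162;  ∫_0^3 -36*x dx = -162;
    ∫_0^3 9 dx = 27.
  Sum: 139968/7 − 5832 − 21141/5 + 1701 + 162 − 162 + 27 = 408213/35.
Adding: ||u||_{H^1}^2 = 260847/70 + 408213/35 = 1077273/70.


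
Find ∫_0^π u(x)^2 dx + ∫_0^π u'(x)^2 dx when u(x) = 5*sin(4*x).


||u||_{H^1(0,π)}^2 = 425*π/2

u'(x) = 20*cos(4*x).
Expand u² and (u')² and integrate term by term on (0, π), using: for integers n ≥ 1, ∫_0^π sin²(nx) dx = ∫_0^π cos²(nx) dx = π/2; for n ≠ n', ∫_0^π sin(nx)sin(n'x) dx = ∫_0^π cos(nx)cos(n'x) dx = 0; and by product-to-sum, ∫_0^π sin(nx)cos(n'x) dx = ½∫_0^π [sin((n+n')x) + sin((n−n')x)] dx, which is 0 when n+n' is even and 2n/(n²−n'²) when n+n' is odd (it need not vanish on (0, π)).
  u² squared terms: (5)²·∫sin(4x)² dx = 25·π/2 = 25*π/2.
  So ∫_0^π u² dx = 25*π/2.
  (u')² squared terms: (20)²·∫cos(4x)² dx = 400·π/2 = 200*π.
  So ∫_0^π (u')² dx = 200*π.
||u||_{H^1}^2 = (25*π/2) + (200*π) = 425*π/2.


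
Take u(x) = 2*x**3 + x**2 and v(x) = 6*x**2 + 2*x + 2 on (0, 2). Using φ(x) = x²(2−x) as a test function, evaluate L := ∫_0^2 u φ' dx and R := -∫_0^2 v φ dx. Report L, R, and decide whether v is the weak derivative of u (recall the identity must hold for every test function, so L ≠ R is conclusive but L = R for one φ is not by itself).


LHS = -16, RHS = -56/3. No, v is not the weak derivative of u.

u(x) = 2*x**3 + x**2, classical derivative u'(x) = 6*x**2 + 2*x.
φ(x) = x²(2−x), so φ'(x) = x*(4 - 3*x).
Note φ(0) = φ(2) = 0, so the boundary term u·φ vanishes.
LHS = ∫_0^2 u(x) φ'(x) dx = ∫_0^2 (-6*x^5 + 5*x^4 + 4*x^3) dx. Term by term:
  ∫_0^2 -6*x^5 dx = -64;  ∫_0^2 5*x^4 dx = 32;  ∫_0^2 4*x^3 dx = 16.
Sum: -64 + 32 + 16 = -16.
So LHS = -16.
∫_0^2 v(x) φ(x) dx = ∫_0^2 (-6*x^5 + 10*x^4 + 2*x^3 + 4*x^2) dx. Term by term:
  ∫_0^2 -6*x^5 dx = -64;  ∫_0^2 10*x^4 dx = 64;  ∫_0^2 2*x^3 dx = 8;
  ∫_0^2 4*x^2 dx = 32/3.
Sum: -64 + 64 + 8 + 32/3 = 56/3.
So RHS = -∫_0^2 v(x) φ(x) dx = -56/3.
LHS − RHS = 8/3 ≠ 0, so the identity fails.
(For a valid weak derivative the identity must hold for EVERY test function, in particular this one. The failure shows v is NOT the weak derivative of u.)
Correct weak derivative would be u'(x) = 6*x**2 + 2*x.


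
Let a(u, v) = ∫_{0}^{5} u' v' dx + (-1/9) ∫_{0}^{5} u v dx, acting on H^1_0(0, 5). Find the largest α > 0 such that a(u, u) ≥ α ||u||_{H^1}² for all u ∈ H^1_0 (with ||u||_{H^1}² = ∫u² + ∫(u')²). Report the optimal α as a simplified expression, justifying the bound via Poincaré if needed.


α = (-25/9 + π^2)/(π^2 + 25)

Coercivity of a(·,·) on H^1_0(0, 5) means a(u, u) ≥ α ||u||_{H^1}² for every u ∈ H^1_0.
The interval has length L = 5, and Poincaré/coercivity depend only on L. Here a(u, u) = ∫(u')² + (-1/9)·∫u².
Here c = -1/9 < 0 with |c| < (π/L)² = π^2/25, so coercivity still holds. The condition a(u,u) ≥ α||u||_{H^1}² reads (1−α)∫(u')² ≥ (α−c)∫u². Any admissible α is ≤ 1 (rapidly oscillating u have ∫u²/∫(u')² → 0), and α = 1 would force 0 ≥ (1−c)∫u², impossible since c < 1; so 1−α > 0. By the sharp Poincaré inequality on H^1_0 of an interval of length L, ∫(u')² ≥ (π/L)²∫u² with equality for the first sine mode sin(π(x−x₀)/L) (x₀ the left endpoint), so the inequality holds for all u iff (1−α)(π/L)² ≥ α − c, i.e. α ≤ ((π/L)² + c)/((π/L)² + 1) = (1 + c(L/π)²)/(1 + (L/π)²). (Direct route, valid since c ≤ 0: Poincaré gives c∫u² ≥ c(L/π)²∫(u')², so a(u,u) ≥ (1 + c(L/π)²)∫(u')², while ||u||_{H^1}² ≤ (1 + (L/π)²)∫(u')²; dividing yields the same α.) With (π/L)² = π^2/25 and c = -1/9, the largest admissible constant is α = ((π/L)² + c)/((π/L)² + 1).
Simplifying, α = (-25/9 + π^2)/(π^2 + 25).


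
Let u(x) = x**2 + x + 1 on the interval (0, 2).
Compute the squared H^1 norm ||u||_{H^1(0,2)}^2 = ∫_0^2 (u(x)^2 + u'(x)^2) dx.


||u||_{H^1}^2 = 736/15

The H^1 norm (squared) on an interval (0, L) is
  ||u||_{H^1}^2 = ∫_0^L u(x)^2 dx + ∫_0^L u'(x)^2 dx.
Compute u'(x) = 2*x + 1.
Then u(x)^2 = x**4 + 2*x**3 + 3*x**2 + 2*x + 1 and u'(x)^2 = 4*x**2 + 4*x + 1.
Integrate each monomial from 0 to 2 using ∫_0^2 c·x^n dx = c·2^(n+1)/(n+1):
  ∫_0^2 u(x)^2 dx = ∫_0^2 (x^4 + 2*x^3 + 3*x^2 + 2*x + 1) dx. Term by term:
    ∫_0^2 x^4 dx = 32/5;  ∫_0^2 2*x^3 dx = 8;  ∫_0^2 3*x^2 dx = 8;
    ∫_0^2 2*x dx = 4;  ∫_0^2 1 dx = 2.
  Sum: 32/5 + 8 + 8 + 4 + 2 = 142/5.
  ∫_0^2 u'(x)^2 dx = ∫_0^2 (4*x^2 + 4*x + 1) dx. Term by term:
    ∫_0^2 4*x^2 dx = 32/3;  ∫_0^2 4*x dx = 8;  ∫_0^2 1 dx = 2.
  Sum: 32/3 + 8 + 2 = 62/3.
Adding: ||u||_{H^1}^2 = 142/5 + 62/3 = 736/15.


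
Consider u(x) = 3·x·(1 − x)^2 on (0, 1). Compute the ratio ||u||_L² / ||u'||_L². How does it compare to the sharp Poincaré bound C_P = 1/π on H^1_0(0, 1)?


||u||_L² / ||u'||_L² = sqrt(14)/14 < C_P = 1/π.

u(x) = 3·x·(1 − x)^2, so u'(x) = 3*(x - 1)*(3*x - 1).
u(x) = 3·x·(1 − x)^2 vanishes at x = 0 and x = 1, so u ∈ H^1_0(0, 1). Differentiate via the product rule and integrate the resulting polynomials term by term.
  ∫_0^1 u² dx = ∫_0^1 (9*x^6 - 36*x^5 + 54*x^4 - 36*x^3 + 9*x^2) dx. Term by term:
    ∫_0^1 9*x^6 dx = 9/7;  ∫_0^1 -36*x^5 dx = -6;  ∫_0^1 54*x^4 dx = 54/5;
    ∫_0^1 -36*x^3 dx = -9;  ∫_0^1 9*x^2 dx = 3.
  Sum: 9/7 − 6 + 54/5 − 9 + 3 = 3/35.
  ∫_0^1 (u')² dx = ∫_0^1 (81*x^4 - 216*x^3 + 198*x^2 - 72*x + 9) dx. Term by term:
    ∫_0^1 81*x^4 dx = 81/5;  ∫_0^1 -216*x^3 dx = -54;  ∫_0^1 198*x^2 dx = 66;
    ∫_0^1 -72*x dx = -36;  ∫_0^1 9 dx = 9.
  Sum: 81/5 − 54 + 66 − 36 + 9 = 6/5.
∫_0^1 u² dx = 3/35, so ||u||_L² = sqrt(105)/35.
∫_0^1 (u')² dx = 6/5, so ||u'||_L² = sqrt(30)/5.
Ratio ||u||_L² / ||u'||_L² = sqrt(14)/14.
Sharp Poincaré constant on H^1_0(0, 1) is C_P = L/π = 1/π, achieved by sin(π·x).
A polynomial bump cannot attain the sharp Poincaré constant (only the first sine eigenfunction does), so the ratio is strictly less than C_P, consistent with ||u||_L² ≤ C_P ||u'||_L².


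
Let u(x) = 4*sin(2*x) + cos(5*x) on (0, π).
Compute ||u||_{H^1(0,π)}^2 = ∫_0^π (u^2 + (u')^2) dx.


||u||_{H^1(0,π)}^2 = -832/21 + 53*π

u'(x) = -5*sin(5*x) + 8*cos(2*x).
Expand u² and (u')² and integrate term by term on (0, π), using: for integers n ≥ 1, ∫_0^π sin²(nx) dx = ∫_0^π cos²(nx) dx = π/2; for n ≠ n', ∫_0^π sin(nx)sin(n'x) dx = ∫_0^π cos(nx)cos(n'x) dx = 0; and by product-to-sum, ∫_0^π sin(nx)cos(n'x) dx = ½∫_0^π [sin((n+n')x) + sin((n−n')x)] dx, which is 0 when n+n' is even and 2n/(n²−n'²) when n+n' is odd (it need not vanish on (0, π)).
  u² squared terms: (4)²·∫sin(2x)² dx = 16·π/2 = 8*π;  (1)²·∫cos(5x)² dx = 1·π/2 = π/2.
  u² cross terms: 2·(4)·(1)·∫sin(2x)·cos(5x) dx = 8·(-4/21) = -32/21.
  So ∫_0^π u² dx = 8*π + π/2 − 32/21 = -32/21 + 17*π/2.
  (u')² squared terms: (-5)²·∫sin(5x)² dx = 25·π/2 = 25*π/2;  (8)²·∫cos(2x)² dx = 64·π/2 = 32*π.
  (u')² cross terms: 2·(-5)·(8)·∫sin(5x)·cos(2x) dx = -80·(10/21) = -800/21.
  So ∫_0^π (u')² dx = 25*π/2 + 32*π − 800/21 = -800/21 + 89*π/2.
||u||_{H^1}^2 = (-32/21 + 17*π/2) + (-800/21 + 89*π/2) = -832/21 + 53*π.


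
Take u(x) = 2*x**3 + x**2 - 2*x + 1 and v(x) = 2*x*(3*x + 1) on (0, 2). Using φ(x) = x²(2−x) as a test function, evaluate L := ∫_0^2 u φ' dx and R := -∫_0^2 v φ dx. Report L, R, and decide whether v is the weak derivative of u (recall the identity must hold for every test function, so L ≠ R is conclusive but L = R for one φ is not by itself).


LHS = -40/3, RHS = -16. No, v is not the weak derivative of u.

u(x) = 2*x**3 + x**2 - 2*x + 1, classical derivative u'(x) = 6*x**2 + 2*x - 2.
φ(x) = x²(2−x), so φ'(x) = x*(4 - 3*x).
Note φ(0) = φ(2) = 0, so the boundary term u·φ vanishes.
LHS = ∫_0^2 u(x) φ'(x) dx = ∫_0^2 (-6*x^5 + 5*x^4 + 10*x^3 - 11*x^2 + 4*x) dx. Term by term:
  ∫_0^2 -6*x^5 dx = -64;  ∫_0^2 5*x^4 dx = 32;  ∫_0^2 10*x^3 dx = 40;
  ∫_0^2 -11*x^2 dx = -88/3;  ∫_0^2 4*x dx = 8.
Sum: -64 + 32 + 40 − 88/3 + 8 = -40/3.
So LHS = -40/3.
∫_0^2 v(x) φ(x) dx = ∫_0^2 (-6*x^5 + 10*x^4 + 4*x^3) dx. Term by term:
  ∫_0^2 -6*x^5 dx = -64;  ∫_0^2 10*x^4 dx = 64;  ∫_0^2 4*x^3 dx = 16.
Sum: -64 + 64 + 16 = 16.
So RHS = -∫_0^2 v(x) φ(x) dx = -16.
LHS − RHS = 8/3 ≠ 0, so the identity fails.
(For a valid weak derivative the identity must hold for EVERY test function, in particular this one. The failure shows v is NOT the weak derivative of u.)
Correct weak derivative would be u'(x) = 6*x**2 + 2*x - 2.


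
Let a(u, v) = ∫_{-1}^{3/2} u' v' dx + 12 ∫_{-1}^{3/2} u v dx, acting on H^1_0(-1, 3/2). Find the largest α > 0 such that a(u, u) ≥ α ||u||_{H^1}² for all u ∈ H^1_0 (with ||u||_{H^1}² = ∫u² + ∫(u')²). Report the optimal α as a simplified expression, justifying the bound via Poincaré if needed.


α = 1

Coercivity of a(·,·) on H^1_0(-1, 3/2) means a(u, u) ≥ α ||u||_{H^1}² for every u ∈ H^1_0.
The interval has length L = 5/2, and Poincaré/coercivity depend only on L. Here a(u, u) = ∫(u')² + (12)·∫u².
Here c = 12 ≥ 1, so a(u,u) = ∫(u')² + c∫u² ≥ ∫(u')² + ∫u² = ||u||_{H^1}², i.e. α = 1 works. No larger α is possible: a(u,u) ≥ α||u||_{H^1}² means (1−α)∫(u')² ≥ (α−c)∫u², and for the modes u_n = sin(nπ(x−x₀)/L) (x₀ the left endpoint) one has ∫u_n²/∫(u_n')² = (L/(nπ))² → 0, so a(u_n,u_n)/||u_n||_{H^1}² → 1. Hence the optimal constant is α = 1.
Therefore α = 1.


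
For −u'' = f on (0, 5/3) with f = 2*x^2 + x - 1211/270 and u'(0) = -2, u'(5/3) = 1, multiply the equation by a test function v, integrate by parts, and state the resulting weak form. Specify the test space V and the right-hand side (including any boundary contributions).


V = H^1(0, 5/3) (v unrestricted at boundary; u is determined up to an additive constant); weak form: ∫_0^5/3 u'v' dx = ∫_0^5/3 (2*x^2 + x - 1211/270) v dx + v(5/3) + 2·v(0) for all v ∈ V.

Multiply both sides by a test function v and integrate from 0 to 5/3:
  ∫_0^5/3 −u''(x) v(x) dx = ∫_0^5/3 f(x) v(x) dx.
Integrate the LHS by parts once:
  ∫_0^5/3 −u'' v dx = −[u'(x) v(x)]_0^5/3 + ∫_0^5/3 u'(x) v'(x) dx.
Thus ∫_0^5/3 u'(x) v'(x) dx = ∫_0^5/3 f(x) v(x) dx + [u'(x) v(x)]_0^5/3.
Choose V so that boundary terms are either known or forced to vanish.
u has inhomogeneous Neumann u'(0) = -2, u'(5/3) = 1. [u' v]_0^5/3 = (1)·v(5/3) − (-2)·v(0) = v(5/3) + 2·v(0). Take V = H^1(0, 5/3); boundary term becomes part of RHS.
Weak formulation: find u (satisfying any essential BC) such that ∫_0^5/3 u'(x) v'(x) dx = ∫_0^5/3 f v dx + v(5/3) + 2·v(0) for all v ∈ V (Neumann data are natural BCs: they enter the RHS as boundary terms).
Substituting f(x) = 2*x^2 + x - 1211/270, the right-hand side is ∫_0^5/3 (2*x^2 + x - 1211/270) v dx + v(5/3) + 2·v(0).
Compatibility check (pure Neumann): taking v ≡ 1 ∈ V gives 0 = ∫_0^5/3 f dx + (1) − (-2), i.e. ∫_0^5/3 f dx must equal u'(0) − u'(5/3) = -3. Indeed ∫_0^5/3 (2*x^2 + x - 1211/270) dx = -3, so the data are compatible. The solution is then unique only up to an additive constant (fix it e.g. by requiring ∫_0^5/3 u dx = 0).


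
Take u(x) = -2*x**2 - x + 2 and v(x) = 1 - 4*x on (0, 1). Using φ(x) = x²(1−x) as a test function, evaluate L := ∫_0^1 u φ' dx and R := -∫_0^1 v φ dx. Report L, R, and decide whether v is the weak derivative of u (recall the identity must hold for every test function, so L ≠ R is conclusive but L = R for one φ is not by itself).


LHS = 17/60, RHS = 7/60. No, v is not the weak derivative of u.

u(x) = -2*x**2 - x + 2, classical derivative u'(x) = -4*x - 1.
φ(x) = x²(1−x), so φ'(x) = x*(2 - 3*x).
Note φ(0) = φ(1) = 0, so the boundary term u·φ vanishes.
LHS = ∫_0^1 u(x) φ'(x) dx = ∫_0^1 (6*x^4 - x^3 - 8*x^2 + 4*x) dx. Term by term:
  ∫_0^1 6*x^4 dx = 6/5;  ∫_0^1 -x^3 dx = -1/4;  ∫_0^1 -8*x^2 dx = -8/3;
  ∫_0^1 4*x dx = 2.
Sum: 6/5 − 1/4 − 8/3 + 2 = 17/60.
So LHS = 17/60.
∫_0^1 v(x) φ(x) dx = ∫_0^1 (4*x^4 - 5*x^3 + x^2) dx. Term by term:
  ∫_0^1 4*x^4 dx = 4/5;  ∫_0^1 -5*x^3 dx = -5/4;  ∫_0^1 x^2 dx = 1/3.
Sum: 4/5 − 5/4 + 1/3 = -7/60.
So RHS = -∫_0^1 v(x) φ(x) dx = 7/60.
LHS − RHS = 1/6 ≠ 0, so the identity fails.
(For a valid weak derivative the identity must hold for EVERY test function, in particular this one. The failure shows v is NOT the weak derivative of u.)
Correct weak derivative would be u'(x) = -4*x - 1.


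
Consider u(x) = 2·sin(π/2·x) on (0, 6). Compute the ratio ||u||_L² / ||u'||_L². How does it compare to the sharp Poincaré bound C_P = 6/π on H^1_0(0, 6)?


||u||_L² / ||u'||_L² = 2/π < C_P = 6/π.

u(x) = 2·sin(π/2·x), so u'(x) = π*cos(π*x/2).
Writing u(x) = A·sin(kπx/L) with A = 2 and k = 3, use ∫_0^L sin²(kπx/L) dx = L/2 and ∫_0^L cos²(kπx/L) dx = L/2.
u² = 4·sin²(π/2·x) and (u')² = π^2·cos²(π/2·x), and each of sin², cos² integrates to L/2 = 3 over (0, 6).
∫_0^6 u² dx = 12, so ||u||_L² = 2*sqrt(3).
∫_0^6 (u')² dx = 3*π^2, so ||u'||_L² = sqrt(3)*π.
Ratio ||u||_L² / ||u'||_L² = 2/π.
Sharp Poincaré constant on H^1_0(0, 6) is C_P = L/π = 6/π, achieved by sin(π/6·x).
This is the k = 3 harmonic; the ratio L/(kπ) is strictly less than C_P = L/π, consistent with the sharp inequality ||u||_L² ≤ C_P ||u'||_L².


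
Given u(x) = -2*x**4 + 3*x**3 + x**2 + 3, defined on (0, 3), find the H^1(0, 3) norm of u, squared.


||u||_{H^1}^2 = 236403/35

The H^1 norm (squared) on an interval (0, L) is
  ||u||_{H^1}^2 = ∫_0^L u(x)^2 dx + ∫_0^L u'(x)^2 dx.
Compute u'(x) = -8*x**3 + 9*x**2 + 2*x.
Then u(x)^2 = 4*x**8 - 12*x**7 + 5*x**6 + 6*x**5 - 11*x**4 + 18*x**3 + 6*x**2 + 9 and u'(x)^2 = 64*x**6 - 144*x**5 + 49*x**4 + 36*x**3 + 4*x**2.
Integrate each monomial from 0 to 3 using ∫_0^3 c·x^n dx = c·3^(n+1)/(n+1):
  ∫_0^3 u(x)^2 dx = ∫_0^3 (4*x^8 - 12*x^7 + 5*x^6 + 6*x^5 - 11*x^4 + 18*x^3 + 6*x^2 + 9) dx. Term by term:
    ∫_0^3 4*x^8 dx = 8748;  ∫_0^3 -12*x^7 dx = -19683/2;  ∫_0^3 5*x^6 dx = 10935/7;
    ∫_0^3 6*x^5 dx = 729;  ∫_0^3 -11*x^4 dx = -2673/5;  ∫_0^3 18*x^3 dx = 729/2;
    ∫_0^3 6*x^2 dx = 54;  ∫_0^3 9 dx = 27.
  Sum: 8748 − 19683/2 + 10935/7 + 729 − 2673/5 + 729/2 + 54 + 27 = 38799/35.
  ∫_0^3 u'(x)^2 dx = ∫_0^3 (64*x^6 - 144*x^5 + 49*x^4 + 36*x^3 + 4*x^2) dx. Term by term:
    ∫_0^3 64*x^6 dx = 139968/7;  ∫_0^3 -144*x^5 dx = -17496;  ∫_0^3 49*x^4 dx = 11907/5;
    ∫_0^3 36*x^3 dx = 729;  ∫_0^3 4*x^2 dx = 36.
  Sum: 139968/7 − 17496 + 11907/5 + 729 + 36 = 197604/35.
Adding: ||u||_{H^1}^2 = 38799/35 + 197604/35 = 236403/35.
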